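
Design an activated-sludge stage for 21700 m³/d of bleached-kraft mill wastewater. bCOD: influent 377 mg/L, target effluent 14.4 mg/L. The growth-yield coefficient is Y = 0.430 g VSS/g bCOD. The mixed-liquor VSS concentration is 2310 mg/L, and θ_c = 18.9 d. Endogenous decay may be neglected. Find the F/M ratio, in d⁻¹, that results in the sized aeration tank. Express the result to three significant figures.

F/M ≈ 0.128 d⁻¹

V·X = Y·Q·ΔS·θ_c gives V = 0.430 × 21700 × (377 − 14.4) × 18.9 / 2310 = 27683 m³.
Food-to-microorganism ratio F/M = Q S₀ / (V X) = 21700 × 377 / (27683 × 2310) = 0.1279 d⁻¹.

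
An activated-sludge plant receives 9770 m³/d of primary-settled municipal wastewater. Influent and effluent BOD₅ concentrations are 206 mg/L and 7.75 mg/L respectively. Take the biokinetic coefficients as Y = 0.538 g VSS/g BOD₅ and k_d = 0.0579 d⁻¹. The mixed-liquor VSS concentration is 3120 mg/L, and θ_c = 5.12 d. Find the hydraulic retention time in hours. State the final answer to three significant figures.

Steady-state biomass mass balance: V·X·(1 + k_d·θ_c) = Y·Q·(S₀ − S)·θ_c, so V = 0.538 × 9770 × (206 − 7.75) × 5.12 / [3120 × (1 + 0.0579 × 5.12)] = 5.34×10^6 / 4045 = 1319 m³.
τ = V/Q = 1319/9770 = 0.1350 d, or 3.240 h.

τ ≈ 3.24 h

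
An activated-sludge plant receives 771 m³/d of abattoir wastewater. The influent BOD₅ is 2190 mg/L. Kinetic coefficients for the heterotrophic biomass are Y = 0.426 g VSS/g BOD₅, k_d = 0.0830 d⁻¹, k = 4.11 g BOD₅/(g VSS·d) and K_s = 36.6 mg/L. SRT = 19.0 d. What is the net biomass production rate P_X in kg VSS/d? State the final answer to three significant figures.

P_X ≈ 279 kg VSS/d

For a completely mixed reactor with recycle the Lawrence–McCarty relation gives S = K_s·(1 + k_d·θ_c) / [θ_c·(Y·k − k_d) − 1] = 36.6 × (1 + 0.0830 × 19.0) / [19.0 × (0.426 × 4.11 − 0.0830) − 1] = 94.32 / 30.69 = 3.073 mg/L.
The observed yield is Y_obs = Y/(1 + k_d·θ_c) = 0.426 / (1 + 0.0830 × 19.0) = 0.426 / 2.577 = 0.1653 g VSS per g BOD₅ removed.
Mass of BOD₅ removed per day: Q(S₀ − S) = 771 × 2187 g/m³ = 1686 kg/d.
So the net sludge growth is P_X = 0.1653 × 1686 = 278.7 kg VSS/d.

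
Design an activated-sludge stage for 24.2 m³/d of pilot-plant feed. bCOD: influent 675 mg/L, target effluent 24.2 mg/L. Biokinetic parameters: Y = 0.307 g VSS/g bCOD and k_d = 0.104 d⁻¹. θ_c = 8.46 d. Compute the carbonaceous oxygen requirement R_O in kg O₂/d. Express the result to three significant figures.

R_O ≈ 12.1 kg O₂/d

Y_obs = Y / (1 + k_d θ_c) = 0.307 / (1 + 0.104 × 8.46) = 0.307 / 1.880 = 0.1633.
Mass of bCOD removed per day: Q(S₀ − S) = 24.2 × 650.8 g/m³ = 15.75 kg/d.
Biomass synthesised: P_X = Y_obs × 15.75 = 2.572 kg VSS/d.
R_O = Q·ΔS − 1.42 P_X = 15.75 − 3.652 = 12.10 kg O₂/d.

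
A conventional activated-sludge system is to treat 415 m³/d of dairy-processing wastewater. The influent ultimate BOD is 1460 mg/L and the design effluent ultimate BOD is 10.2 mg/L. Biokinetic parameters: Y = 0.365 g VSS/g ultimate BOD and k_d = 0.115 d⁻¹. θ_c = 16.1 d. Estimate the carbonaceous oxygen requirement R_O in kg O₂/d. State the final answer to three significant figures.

R_O ≈ 492 kg O₂/d

The observed yield is Y_obs = Y/(1 + k_d·θ_c) = 0.365 / (1 + 0.115 × 16.1) = 0.365 / 2.852 = 0.1280 g VSS per g ultimate BOD removed.
Mass of ultimate BOD removed per day: Q(S₀ − S) = 415 × 1450 g/m³ = 601.7 kg/d.
Biomass synthesised: P_X = Y_obs × 601.7 = 77.02 kg VSS/d.
R_O = Q·ΔS − 1.42 P_X = 601.7 − 109.4 = 492.3 kg O₂/d.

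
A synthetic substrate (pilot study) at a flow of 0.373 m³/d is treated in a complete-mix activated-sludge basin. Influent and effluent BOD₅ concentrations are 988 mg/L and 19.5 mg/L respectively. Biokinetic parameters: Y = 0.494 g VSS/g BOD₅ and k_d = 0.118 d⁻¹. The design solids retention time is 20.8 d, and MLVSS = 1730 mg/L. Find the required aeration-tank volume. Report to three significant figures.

V ≈ 0.621 m³

Steady-state biomass mass balance: V·X·(1 + k_d·θ_c) = Y·Q·(S₀ − S)·θ_c, so V = 0.494 × 0.373 × (988 − 19.5) × 20.8 / [1730 × (1 + 0.118 × 20.8)] = 3.71×10^3 / 5976 = 0.6211 m³.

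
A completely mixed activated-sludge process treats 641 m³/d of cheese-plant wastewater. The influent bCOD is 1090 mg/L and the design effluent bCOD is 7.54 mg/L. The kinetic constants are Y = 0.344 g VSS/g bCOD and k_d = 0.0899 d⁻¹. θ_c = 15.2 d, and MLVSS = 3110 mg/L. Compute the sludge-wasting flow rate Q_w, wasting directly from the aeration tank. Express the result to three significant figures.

From the SRT design equation V = Y Q (S₀−S) θ_c / [X (1 + k_d θ_c)] = 0.344 × 641 × (1090 − 7.54) × 15.2 / [3110 × (1 + 0.0899 × 15.2)] = 3.63×10^6 / 7360 = 493.0 m³.
For wasting at MLVSS concentration, Q_w = V/θ_c = 493.0/15.2 = 32.43 m³/d.

Q_w ≈ 32.4 m³/d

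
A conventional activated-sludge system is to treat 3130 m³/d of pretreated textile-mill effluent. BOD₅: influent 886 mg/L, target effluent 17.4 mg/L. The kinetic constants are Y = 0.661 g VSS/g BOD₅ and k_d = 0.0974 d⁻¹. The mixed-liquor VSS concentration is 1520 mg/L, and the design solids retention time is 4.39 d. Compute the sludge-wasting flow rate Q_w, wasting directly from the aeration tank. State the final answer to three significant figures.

Q_w ≈ 828 m³/d

Rearranging the biomass balance for a CMAS with decay, V = Y·Q·ΔS·θ_c / [X·(1+k_d θ_c)] = 0.661 × 3130 × (886 − 17.4) × 4.39 / [1520 × (1 + 0.0974 × 4.39)] = 7.89×10^6 / 2170 = 3636 m³.
Wasting from the aeration tank: Q_w = V / θ_c = 3636 / 4.39 = 828.2 m³/d.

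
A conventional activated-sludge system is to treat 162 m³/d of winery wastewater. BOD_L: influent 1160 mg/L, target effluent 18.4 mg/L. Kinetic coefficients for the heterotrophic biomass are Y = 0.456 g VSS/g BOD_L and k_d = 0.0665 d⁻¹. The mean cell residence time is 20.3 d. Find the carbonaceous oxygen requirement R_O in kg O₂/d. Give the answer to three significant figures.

R_O ≈ 134 kg O₂/d

The observed yield is Y_obs = Y/(1 + k_d·θ_c) = 0.456 / (1 + 0.0665 × 20.3) = 0.456 / 2.350 = 0.1940 g VSS per g BOD_L removed.
ΔS = 1160 − 18.4 = 1142 mg/L, so the substrate removal rate is 162 × 1142/1000 = 184.9 kg BOD_L/d.
Biomass synthesised: P_X = Y_obs × 184.9 = 35.89 kg VSS/d.
R_O = Q·ΔS − 1.42 P_X = 184.9 − 50.96 = 134.0 kg O₂/d.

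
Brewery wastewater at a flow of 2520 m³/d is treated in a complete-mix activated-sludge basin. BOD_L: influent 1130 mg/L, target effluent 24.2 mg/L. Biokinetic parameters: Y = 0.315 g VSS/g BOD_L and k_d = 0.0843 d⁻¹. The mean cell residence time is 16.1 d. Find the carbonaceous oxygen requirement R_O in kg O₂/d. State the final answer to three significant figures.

R_O ≈ 2260 kg O₂/d

Observed yield with endogenous decay: Y_obs = Y / (1 + k_d·θ_c) = 0.315 / (1 + 0.0843 × 16.1) = 0.315 / 2.357 = 0.1336 g VSS/g BOD_L.
Mass of BOD_L removed per day: Q(S₀ − S) = 2520 × 1106 g/m³ = 2787 kg/d.
Biomass synthesised: P_X = Y_obs × 2787 = 372.4 kg VSS/d.
R_O = Q·(S₀ − S) − 1.42·P_X = 2787 − 1.42 × 372.4 = 2258 kg O₂/d.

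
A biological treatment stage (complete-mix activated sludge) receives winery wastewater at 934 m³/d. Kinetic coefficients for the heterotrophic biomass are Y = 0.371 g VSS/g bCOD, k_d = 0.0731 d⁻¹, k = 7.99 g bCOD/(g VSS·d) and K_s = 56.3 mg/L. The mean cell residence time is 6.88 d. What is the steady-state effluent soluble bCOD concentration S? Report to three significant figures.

Effluent substrate depends only on kinetics and SRT: S = K_s(1 + k_d θ_c) / [θ_c(Yk − k_d) − 1] = 56.3 × (1 + 0.0731 × 6.88) / [6.88 × (0.371 × 7.99 − 0.0731) − 1] = 84.61 / 18.89 = 4.479 mg/L.

S ≈ 4.48 mg/L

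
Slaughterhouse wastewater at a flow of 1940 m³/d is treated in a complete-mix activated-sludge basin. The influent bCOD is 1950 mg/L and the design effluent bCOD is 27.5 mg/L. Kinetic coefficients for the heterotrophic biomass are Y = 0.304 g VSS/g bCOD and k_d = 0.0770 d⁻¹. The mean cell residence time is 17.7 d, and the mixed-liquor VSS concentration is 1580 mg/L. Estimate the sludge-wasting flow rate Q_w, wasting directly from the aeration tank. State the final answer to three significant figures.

Q_w ≈ 304 m³/d

Rearranging the biomass balance for a CMAS with decay, V = Y·Q·ΔS·θ_c / [X·(1+k_d θ_c)] = 0.304 × 1940 × (1950 − 27.5) × 17.7 / [1580 × (1 + 0.0770 × 17.7)] = 2.01×10^7 / 3733 = 5375 m³.
For wasting at MLVSS concentration, Q_w = V/θ_c = 5375/17.7 = 303.7 m³/d.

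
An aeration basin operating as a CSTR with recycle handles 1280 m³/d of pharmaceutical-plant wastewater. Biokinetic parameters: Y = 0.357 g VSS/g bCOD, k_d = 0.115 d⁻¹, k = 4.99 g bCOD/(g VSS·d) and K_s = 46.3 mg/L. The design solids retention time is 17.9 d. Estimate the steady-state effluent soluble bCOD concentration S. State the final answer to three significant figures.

For a completely mixed reactor with recycle the Lawrence–McCarty relation gives S = K_s·(1 + k_d·θ_c) / [θ_c·(Y·k − k_d) − 1] = 46.3 × (1 + 0.115 × 17.9) / [17.9 × (0.357 × 4.99 − 0.115) − 1] = 141.6 / 28.83 = 4.912 mg/L.

S ≈ 4.91 mg/L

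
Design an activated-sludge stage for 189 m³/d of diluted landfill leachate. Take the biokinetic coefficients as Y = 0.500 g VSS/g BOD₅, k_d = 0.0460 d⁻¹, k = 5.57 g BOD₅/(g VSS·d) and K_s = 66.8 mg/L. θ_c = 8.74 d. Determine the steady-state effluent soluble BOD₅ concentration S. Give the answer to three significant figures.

S ≈ 4.08 mg/L

Effluent substrate depends only on kinetics and SRT: S = K_s(1 + k_d θ_c) / [θ_c(Yk − k_d) − 1] = 66.8 × (1 + 0.0460 × 8.74) / [8.74 × (0.500 × 5.57 − 0.0460) − 1] = 93.66 / 22.94 = 4.083 mg/L.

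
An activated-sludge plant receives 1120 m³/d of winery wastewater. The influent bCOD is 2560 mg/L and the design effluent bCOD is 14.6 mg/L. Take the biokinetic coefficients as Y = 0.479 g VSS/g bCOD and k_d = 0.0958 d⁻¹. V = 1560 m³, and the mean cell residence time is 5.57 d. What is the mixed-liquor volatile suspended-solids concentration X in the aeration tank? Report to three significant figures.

From V·X·(1 + k_d·θ_c) = Y·Q·(S₀ − S)·θ_c: X = 0.479 × 1120 × (2560 − 14.6) × 5.57 / [1560 × (1 + 0.0958 × 5.57)] = 3179 mg/L.

X ≈ 3180 mg/L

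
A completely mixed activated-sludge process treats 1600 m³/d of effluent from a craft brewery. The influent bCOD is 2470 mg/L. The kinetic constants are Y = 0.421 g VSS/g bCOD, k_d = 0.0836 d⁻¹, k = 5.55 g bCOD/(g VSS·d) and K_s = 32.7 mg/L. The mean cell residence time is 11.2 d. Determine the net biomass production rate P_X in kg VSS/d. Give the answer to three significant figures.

Effluent substrate depends only on kinetics and SRT: S = K_s(1 + k_d θ_c) / [θ_c(Yk − k_d) − 1] = 32.7 × (1 + 0.0836 × 11.2) / [11.2 × (0.421 × 5.55 − 0.0836) − 1] = 63.32 / 24.23 = 2.613 mg/L.
Y_obs = Y / (1 + k_d θ_c) = 0.421 / (1 + 0.0836 × 11.2) = 0.421 / 1.936 = 0.2174.
Q·(S₀ − S) = 1600 × (2470 − 2.61) × 10⁻³ = 3948 kg/d removed.
Biomass produced: P_X = Y_obs·Q·ΔS = 0.2174 × 3948 ≈ 858.3 kg VSS/d.

P_X ≈ 858 kg VSS/d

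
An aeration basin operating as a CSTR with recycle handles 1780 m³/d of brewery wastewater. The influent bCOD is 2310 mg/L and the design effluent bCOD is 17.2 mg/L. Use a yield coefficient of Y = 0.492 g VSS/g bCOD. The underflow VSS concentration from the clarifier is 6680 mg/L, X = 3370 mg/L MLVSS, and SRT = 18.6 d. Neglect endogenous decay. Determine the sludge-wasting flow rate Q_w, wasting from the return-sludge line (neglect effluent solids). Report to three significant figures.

V·X = Y·Q·ΔS·θ_c gives V = 0.492 × 1780 × (2310 − 17.2) × 18.6 / 3370 = 11082 m³.
Wasting from the return line (neglecting effluent solids): Q_w = V·X / (θ_c·X_r) = 11082 × 3370 / (18.6 × 6680) = 300.6 m³/d.

Q_w ≈ 301 m³/d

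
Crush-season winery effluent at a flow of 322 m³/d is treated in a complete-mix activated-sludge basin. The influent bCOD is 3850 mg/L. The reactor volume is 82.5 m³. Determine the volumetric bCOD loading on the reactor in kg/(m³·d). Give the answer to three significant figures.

L_v = Q S₀ / V = 322 × 3850 × 10⁻³ / 82.50 = 15.03 kg/(m³·d).

L_v ≈ 15.0 kg bCOD/(m³·d)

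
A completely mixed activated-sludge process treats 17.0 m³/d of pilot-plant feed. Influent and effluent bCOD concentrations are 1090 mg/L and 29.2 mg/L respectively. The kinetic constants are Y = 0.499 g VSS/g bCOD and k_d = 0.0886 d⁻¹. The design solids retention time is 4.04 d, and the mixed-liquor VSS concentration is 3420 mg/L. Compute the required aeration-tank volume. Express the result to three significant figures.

From the SRT design equation V = Y Q (S₀−S) θ_c / [X (1 + k_d θ_c)] = 0.499 × 17.0 × (1090 − 29.2) × 4.04 / [3420 × (1 + 0.0886 × 4.04)] = 3.64×10^4 / 4644 = 7.828 m³.

V ≈ 7.83 m³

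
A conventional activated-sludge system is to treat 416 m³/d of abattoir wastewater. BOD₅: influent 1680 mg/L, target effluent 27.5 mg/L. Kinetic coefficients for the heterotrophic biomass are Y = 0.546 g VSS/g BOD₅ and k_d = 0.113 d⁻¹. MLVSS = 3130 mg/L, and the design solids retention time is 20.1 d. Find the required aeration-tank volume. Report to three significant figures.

Steady-state biomass mass balance: V·X·(1 + k_d·θ_c) = Y·Q·(S₀ − S)·θ_c, so V = 0.546 × 416 × (1680 − 27.5) × 20.1 / [3130 × (1 + 0.113 × 20.1)] = 7.54×10^6 / 10239 = 736.8 m³.

V ≈ 737 m³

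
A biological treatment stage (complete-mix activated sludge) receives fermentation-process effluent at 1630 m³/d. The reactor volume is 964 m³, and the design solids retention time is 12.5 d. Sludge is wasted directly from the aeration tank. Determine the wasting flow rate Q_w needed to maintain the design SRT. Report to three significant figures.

For wasting at MLVSS concentration, Q_w = V/θ_c = 964.0/12.5 = 77.12 m³/d.

Q_w ≈ 77.1 m³/d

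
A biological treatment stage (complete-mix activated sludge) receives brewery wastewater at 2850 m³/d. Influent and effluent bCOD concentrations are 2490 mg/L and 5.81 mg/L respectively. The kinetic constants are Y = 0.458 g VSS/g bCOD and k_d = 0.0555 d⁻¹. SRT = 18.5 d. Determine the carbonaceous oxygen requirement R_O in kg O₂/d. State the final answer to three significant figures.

R_O ≈ 4810 kg O₂/d

Y_obs = Y / (1 + k_d θ_c) = 0.458 / (1 + 0.0555 × 18.5) = 0.458 / 2.027 = 0.2260.
Substrate removed = Q·(S₀ − S) = 2850 m³/d × (2490 − 5.81) g/m³ = 7.08×10^6 g/d = 7080 kg/d.
Biomass synthesised: P_X = Y_obs × 7080 = 1600 kg VSS/d.
R_O = Q·ΔS − 1.42 P_X = 7080 − 2272 = 4808 kg O₂/d.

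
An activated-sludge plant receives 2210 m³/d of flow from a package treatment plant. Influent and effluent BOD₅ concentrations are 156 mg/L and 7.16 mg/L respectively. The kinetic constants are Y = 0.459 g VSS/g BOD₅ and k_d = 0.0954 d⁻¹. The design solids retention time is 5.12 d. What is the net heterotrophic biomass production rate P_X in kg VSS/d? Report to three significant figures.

P_X ≈ 101 kg VSS/d

Correct the yield for decay: Y_obs = Y/(1 + k_d θ_c) = 0.459 / (1 + 0.0954 × 5.12) = 0.459 / 1.488 = 0.3084.
Q·(S₀ − S) = 2210 × (156 − 7.16) × 10⁻³ = 328.9 kg/d removed.
Biomass produced: P_X = Y_obs·Q·ΔS = 0.3084 × 328.9 ≈ 101.4 kg VSS/d.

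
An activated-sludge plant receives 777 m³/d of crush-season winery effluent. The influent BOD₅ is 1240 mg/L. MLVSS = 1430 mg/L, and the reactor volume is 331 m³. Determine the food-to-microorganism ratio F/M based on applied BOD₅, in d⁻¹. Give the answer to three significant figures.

F/M = Q·S₀ / (V·X) = 777 × 1240 / (331.0 × 1430) = 2.036 g BOD₅·(g VSS·d)⁻¹.

F/M ≈ 2.04 d⁻¹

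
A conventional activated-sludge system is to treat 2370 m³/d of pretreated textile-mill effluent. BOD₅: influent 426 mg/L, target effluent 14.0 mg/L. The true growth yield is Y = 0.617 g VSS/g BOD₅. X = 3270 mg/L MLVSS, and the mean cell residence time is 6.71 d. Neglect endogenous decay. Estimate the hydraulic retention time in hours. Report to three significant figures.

V·X = Y·Q·ΔS·θ_c gives V = 0.617 × 2370 × (426 − 14.0) × 6.71 / 3270 = 1236 m³.
Hydraulic retention time τ = V/Q = 1236 / 2370 = 0.5216 d = 12.52 h.

τ ≈ 12.5 h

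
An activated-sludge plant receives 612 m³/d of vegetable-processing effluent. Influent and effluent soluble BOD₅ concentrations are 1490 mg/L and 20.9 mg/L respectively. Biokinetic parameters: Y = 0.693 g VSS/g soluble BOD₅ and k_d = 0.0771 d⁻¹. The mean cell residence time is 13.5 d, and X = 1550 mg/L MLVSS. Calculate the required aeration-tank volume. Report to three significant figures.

Rearranging the biomass balance for a CMAS with decay, V = Y·Q·ΔS·θ_c / [X·(1+k_d θ_c)] = 0.693 × 612 × (1490 − 20.9) × 13.5 / [1550 × (1 + 0.0771 × 13.5)] = 8.41×10^6 / 3163 = 2659 m³.

V ≈ 2660 m³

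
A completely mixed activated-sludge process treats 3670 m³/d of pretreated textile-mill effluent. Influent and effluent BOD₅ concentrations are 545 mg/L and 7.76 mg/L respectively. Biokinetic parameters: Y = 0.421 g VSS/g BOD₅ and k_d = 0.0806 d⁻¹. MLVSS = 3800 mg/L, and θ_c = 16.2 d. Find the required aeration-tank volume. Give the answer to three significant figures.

V ≈ 1530 m³

From the SRT design equation V = Y Q (S₀−S) θ_c / [X (1 + k_d θ_c)] = 0.421 × 3670 × (545 − 7.76) × 16.2 / [3800 × (1 + 0.0806 × 16.2)] = 1.34×10^7 / 8762 = 1535 m³.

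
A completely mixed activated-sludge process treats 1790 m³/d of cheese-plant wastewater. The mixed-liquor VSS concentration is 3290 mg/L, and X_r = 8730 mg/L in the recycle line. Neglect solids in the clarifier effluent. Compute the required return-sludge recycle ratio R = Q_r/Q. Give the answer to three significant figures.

R ≈ 0.605

Mass balance around the secondary clarifier (neglecting effluent solids): R = X / (X_r − X) = 3290 / (8730 − 3290) = 0.6048.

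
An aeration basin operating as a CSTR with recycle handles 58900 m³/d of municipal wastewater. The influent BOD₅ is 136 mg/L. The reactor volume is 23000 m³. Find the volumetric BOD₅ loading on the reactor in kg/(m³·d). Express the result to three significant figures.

Applied BOD₅ load per unit volume = Q·S₀/V = (58900 × 136/1000)/23000 = 0.3483 kg BOD₅·m⁻³·d⁻¹.

L_v ≈ 0.348 kg BOD₅/(m³·d)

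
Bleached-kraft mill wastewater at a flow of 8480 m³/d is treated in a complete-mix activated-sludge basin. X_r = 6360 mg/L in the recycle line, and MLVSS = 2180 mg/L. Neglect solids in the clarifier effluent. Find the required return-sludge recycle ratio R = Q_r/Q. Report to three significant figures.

Mass balance around the secondary clarifier (neglecting effluent solids): R = X / (X_r − X) = 2180 / (6360 − 2180) = 0.5215.

R ≈ 0.522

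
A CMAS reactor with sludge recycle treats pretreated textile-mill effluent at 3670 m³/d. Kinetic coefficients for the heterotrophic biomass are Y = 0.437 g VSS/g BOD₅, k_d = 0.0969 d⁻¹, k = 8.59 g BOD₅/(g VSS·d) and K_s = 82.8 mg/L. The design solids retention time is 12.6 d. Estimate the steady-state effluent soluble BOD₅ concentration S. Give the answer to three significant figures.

For a completely mixed reactor with recycle the Lawrence–McCarty relation gives S = K_s·(1 + k_d·θ_c) / [θ_c·(Y·k − k_d) − 1] = 82.8 × (1 + 0.0969 × 12.6) / [12.6 × (0.437 × 8.59 − 0.0969) − 1] = 183.9 / 45.08 = 4.080 mg/L.

S ≈ 4.08 mg/L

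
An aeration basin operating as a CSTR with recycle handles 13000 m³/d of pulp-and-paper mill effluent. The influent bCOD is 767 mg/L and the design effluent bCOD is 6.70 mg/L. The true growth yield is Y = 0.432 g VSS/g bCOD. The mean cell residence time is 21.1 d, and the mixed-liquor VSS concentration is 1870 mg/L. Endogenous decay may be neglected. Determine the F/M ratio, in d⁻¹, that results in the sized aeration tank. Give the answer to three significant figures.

F/M ≈ 0.111 d⁻¹

With k_d = 0 the design equation reduces to V = Y Q (S₀−S) θ_c / X = 0.432 × 13000 × (767 − 6.70) × 21.1 / 1870 = 48178 m³.
F/M = Q·S₀ / (V·X) = 13000 × 767 / (48178 × 1870) = 0.1107 g bCOD·(g VSS·d)⁻¹.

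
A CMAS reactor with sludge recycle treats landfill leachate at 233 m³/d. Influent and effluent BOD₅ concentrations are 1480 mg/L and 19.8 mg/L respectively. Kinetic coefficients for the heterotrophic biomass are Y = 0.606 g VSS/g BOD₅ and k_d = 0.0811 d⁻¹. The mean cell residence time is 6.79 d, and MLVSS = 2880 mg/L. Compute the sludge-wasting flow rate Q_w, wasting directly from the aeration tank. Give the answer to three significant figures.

From the SRT design equation V = Y Q (S₀−S) θ_c / [X (1 + k_d θ_c)] = 0.606 × 233 × (1480 − 19.8) × 6.79 / [2880 × (1 + 0.0811 × 6.79)] = 1.4×10^6 / 4466 = 313.5 m³.
Wasting from the aeration tank: Q_w = V / θ_c = 313.5 / 6.79 = 46.17 m³/d.

Q_w ≈ 46.2 m³/d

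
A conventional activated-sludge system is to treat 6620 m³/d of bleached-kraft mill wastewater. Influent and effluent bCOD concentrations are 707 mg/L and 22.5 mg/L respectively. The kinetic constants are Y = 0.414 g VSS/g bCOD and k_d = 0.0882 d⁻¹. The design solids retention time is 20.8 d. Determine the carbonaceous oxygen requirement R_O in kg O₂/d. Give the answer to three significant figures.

Observed yield with endogenous decay: Y_obs = Y / (1 + k_d·θ_c) = 0.414 / (1 + 0.0882 × 20.8) = 0.414 / 2.835 = 0.1461 g VSS/g bCOD.
Substrate removed = Q·(S₀ − S) = 6620 m³/d × (707 − 22.5) g/m³ = 4.53×10^6 g/d = 4531 kg/d.
Biomass synthesised: P_X = Y_obs × 4531 = 661.8 kg VSS/d.
R_O = Q·(S₀ − S) − 1.42·P_X = 4531 − 1.42 × 661.8 = 3592 kg O₂/d.

R_O ≈ 3590 kg O₂/d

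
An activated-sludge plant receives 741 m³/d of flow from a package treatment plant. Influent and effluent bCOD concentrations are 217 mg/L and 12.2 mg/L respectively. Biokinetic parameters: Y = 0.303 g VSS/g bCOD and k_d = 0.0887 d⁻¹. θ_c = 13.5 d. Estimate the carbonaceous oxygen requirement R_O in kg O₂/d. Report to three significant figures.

R_O ≈ 122 kg O₂/d

Y_obs = Y / (1 + k_d θ_c) = 0.303 / (1 + 0.0887 × 13.5) = 0.303 / 2.197 = 0.1379.
ΔS = 217 − 12.2 = 204.8 mg/L, so the substrate removal rate is 741 × 204.8/1000 = 151.8 kg bCOD/d.
Biomass synthesised: P_X = Y_obs × 151.8 = 20.93 kg VSS/d.
Carbonaceous O₂ demand = substrate oxidised − cell-mass equivalent = 151.8 − 1.42 × 20.93 = 122.0 kg O₂/d.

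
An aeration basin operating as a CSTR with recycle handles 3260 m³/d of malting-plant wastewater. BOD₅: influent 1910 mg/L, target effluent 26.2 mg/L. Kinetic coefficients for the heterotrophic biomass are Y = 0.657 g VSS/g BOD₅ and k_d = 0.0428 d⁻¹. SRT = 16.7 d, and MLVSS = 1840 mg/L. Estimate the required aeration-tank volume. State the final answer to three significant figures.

Steady-state biomass mass balance: V·X·(1 + k_d·θ_c) = Y·Q·(S₀ − S)·θ_c, so V = 0.657 × 3260 × (1910 − 26.2) × 16.7 / [1840 × (1 + 0.0428 × 16.7)] = 6.74×10^7 / 3155 = 21356 m³.

V ≈ 21400 m³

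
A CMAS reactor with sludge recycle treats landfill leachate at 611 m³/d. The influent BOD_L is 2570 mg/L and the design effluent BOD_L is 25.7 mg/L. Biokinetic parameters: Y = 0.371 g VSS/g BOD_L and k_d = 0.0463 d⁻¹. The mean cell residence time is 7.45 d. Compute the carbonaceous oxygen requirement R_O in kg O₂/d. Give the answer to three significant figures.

R_O ≈ 946 kg O₂/d

Y_obs = Y / (1 + k_d θ_c) = 0.371 / (1 + 0.0463 × 7.45) = 0.371 / 1.345 = 0.2758.
Q·(S₀ − S) = 611 × (2570 − 25.7) × 10⁻³ = 1555 kg/d removed.
Biomass synthesised: P_X = Y_obs × 1555 = 428.8 kg VSS/d.
Carbonaceous O₂ demand = substrate oxidised − cell-mass equivalent = 1555 − 1.42 × 428.8 = 945.6 kg O₂/d.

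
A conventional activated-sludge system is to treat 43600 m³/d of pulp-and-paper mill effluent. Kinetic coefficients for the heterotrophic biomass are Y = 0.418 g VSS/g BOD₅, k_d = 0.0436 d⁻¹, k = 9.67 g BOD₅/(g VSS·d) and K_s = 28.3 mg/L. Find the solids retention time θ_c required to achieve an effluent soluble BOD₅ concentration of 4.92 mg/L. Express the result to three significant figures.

θ_c ≈ 1.80 d

At the target effluent, Y k S/(K_s+S) = 0.418×9.67×4.92/33.22 = 0.5986 d⁻¹.
θ_c = 1/(μ − k_d) = 1/(0.5986 − 0.0436) = 1/0.5550 = 1.802 d.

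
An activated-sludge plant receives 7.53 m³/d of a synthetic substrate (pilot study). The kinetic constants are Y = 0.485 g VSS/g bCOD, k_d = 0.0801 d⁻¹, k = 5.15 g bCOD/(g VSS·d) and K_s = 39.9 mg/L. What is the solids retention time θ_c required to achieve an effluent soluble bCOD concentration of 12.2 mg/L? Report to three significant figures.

θ_c ≈ 1.98 d

From 1/θ_c = Y·k·S/(K_s + S) − k_d: Y·k·S/(K_s+S) = 0.485 × 5.15 × 12.2 / (39.9 + 12.2) = 0.5849 d⁻¹.
θ_c = 1/(μ − k_d) = 1/(0.5849 − 0.0801) = 1/0.5048 = 1.981 d.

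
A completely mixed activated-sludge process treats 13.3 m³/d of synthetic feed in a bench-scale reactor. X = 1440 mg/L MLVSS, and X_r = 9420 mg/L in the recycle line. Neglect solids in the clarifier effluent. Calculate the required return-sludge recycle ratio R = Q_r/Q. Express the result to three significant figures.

R ≈ 0.180

Solids balance on the clarifier gives (1+R)X = R·X_r, so R = X/(X_r − X) = 1440 / (9420 − 1440) = 0.1805.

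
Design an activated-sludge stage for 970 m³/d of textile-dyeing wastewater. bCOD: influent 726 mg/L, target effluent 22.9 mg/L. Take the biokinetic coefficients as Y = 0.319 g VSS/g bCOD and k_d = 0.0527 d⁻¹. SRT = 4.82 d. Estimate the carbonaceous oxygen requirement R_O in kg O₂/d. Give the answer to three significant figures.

Y_obs = Y / (1 + k_d θ_c) = 0.319 / (1 + 0.0527 × 4.82) = 0.319 / 1.254 = 0.2544.
Substrate removed = Q·(S₀ − S) = 970 m³/d × (726 − 22.9) g/m³ = 6.82×10^5 g/d = 682.0 kg/d.
P_X = Y_obs·Q·(S₀ − S) = 0.2544 × 682.0 = 173.5 kg VSS/d.
R_O = Q·ΔS − 1.42 P_X = 682.0 − 246.4 = 435.6 kg O₂/d.

R_O ≈ 436 kg O₂/d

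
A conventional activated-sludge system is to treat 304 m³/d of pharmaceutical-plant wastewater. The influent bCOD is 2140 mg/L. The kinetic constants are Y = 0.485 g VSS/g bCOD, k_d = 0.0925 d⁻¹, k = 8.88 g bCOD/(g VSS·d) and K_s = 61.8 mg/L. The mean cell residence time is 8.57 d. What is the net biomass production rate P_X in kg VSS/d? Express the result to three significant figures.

Effluent substrate depends only on kinetics and SRT: S = K_s(1 + k_d θ_c) / [θ_c(Yk − k_d) − 1] = 61.8 × (1 + 0.0925 × 8.57) / [8.57 × (0.485 × 8.88 − 0.0925) − 1] = 110.8 / 35.12 = 3.155 mg/L.
Correct the yield for decay: Y_obs = Y/(1 + k_d θ_c) = 0.485 / (1 + 0.0925 × 8.57) = 0.485 / 1.793 = 0.2705.
Substrate removed = Q·(S₀ − S) = 304 m³/d × (2140 − 3.15) g/m³ = 6.5×10^5 g/d = 649.6 kg/d.
P_X = Y_obs · Q(S₀ − S) = 0.2705 × 649.6 = 175.7 kg VSS/d.

P_X ≈ 176 kg VSS/d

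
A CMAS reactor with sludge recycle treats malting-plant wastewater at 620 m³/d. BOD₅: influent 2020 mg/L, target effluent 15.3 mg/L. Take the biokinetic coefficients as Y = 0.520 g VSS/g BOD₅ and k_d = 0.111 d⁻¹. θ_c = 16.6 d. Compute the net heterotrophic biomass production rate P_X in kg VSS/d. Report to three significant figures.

The observed yield is Y_obs = Y/(1 + k_d·θ_c) = 0.520 / (1 + 0.111 × 16.6) = 0.520 / 2.843 = 0.1829 g VSS per g BOD₅ removed.
ΔS = 2020 − 15.3 = 2005 mg/L, so the substrate removal rate is 620 × 2005/1000 = 1243 kg BOD₅/d.
Net biomass production P_X = Y_obs × Q·(S₀ − S) = 0.1829 × 1243 = 227.4 kg VSS/d.

P_X ≈ 227 kg VSS/d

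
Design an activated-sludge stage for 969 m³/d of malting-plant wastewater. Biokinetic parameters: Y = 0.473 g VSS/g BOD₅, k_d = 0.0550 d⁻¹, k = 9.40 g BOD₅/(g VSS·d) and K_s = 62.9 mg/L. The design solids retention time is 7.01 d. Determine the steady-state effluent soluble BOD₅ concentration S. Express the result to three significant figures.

Effluent substrate depends only on kinetics and SRT: S = K_s(1 + k_d θ_c) / [θ_c(Yk − k_d) − 1] = 62.9 × (1 + 0.0550 × 7.01) / [7.01 × (0.473 × 9.40 − 0.0550) − 1] = 87.15 / 29.78 = 2.926 mg/L.

S ≈ 2.93 mg/L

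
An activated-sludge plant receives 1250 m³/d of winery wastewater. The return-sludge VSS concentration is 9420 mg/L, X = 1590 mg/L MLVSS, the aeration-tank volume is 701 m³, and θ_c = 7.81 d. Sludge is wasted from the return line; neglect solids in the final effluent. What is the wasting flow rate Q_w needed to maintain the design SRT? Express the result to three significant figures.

Q_w ≈ 15.2 m³/d

θ_c = V·X/(Q_w·X_r) when wasting from the recycle, so Q_w = V·X/(θ_c·X_r) = 701.0 × 1590 / (7.81 × 9420) = 15.15 m³/d.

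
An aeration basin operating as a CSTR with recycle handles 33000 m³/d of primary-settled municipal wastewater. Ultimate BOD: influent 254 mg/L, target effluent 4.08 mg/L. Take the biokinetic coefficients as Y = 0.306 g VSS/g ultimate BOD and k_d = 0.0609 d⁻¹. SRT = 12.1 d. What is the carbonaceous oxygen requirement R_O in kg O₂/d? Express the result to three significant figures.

R_O ≈ 6180 kg O₂/d

The observed yield is Y_obs = Y/(1 + k_d·θ_c) = 0.306 / (1 + 0.0609 × 12.1) = 0.306 / 1.737 = 0.1762 g VSS per g ultimate BOD removed.
Q·(S₀ − S) = 33000 × (254 − 4.08) × 10⁻³ = 8247 kg/d removed.
P_X = Y_obs·Q·(S₀ − S) = 0.1762 × 8247 = 1453 kg VSS/d.
R_O = Q·(S₀ − S) − 1.42·P_X = 8247 − 1.42 × 1453 = 6184 kg O₂/d.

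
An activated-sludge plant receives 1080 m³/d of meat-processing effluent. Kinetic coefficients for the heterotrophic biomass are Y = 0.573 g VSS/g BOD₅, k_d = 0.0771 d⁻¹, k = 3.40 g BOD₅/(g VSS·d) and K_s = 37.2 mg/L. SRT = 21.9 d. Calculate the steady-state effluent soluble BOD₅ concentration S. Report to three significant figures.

From the Monod/SRT balance for a CMAS, S = K_s·(1+k_d θ_c)/[θ_c·(Y k − k_d) − 1] = 37.2 × (1 + 0.0771 × 21.9) / [21.9 × (0.573 × 3.40 − 0.0771) − 1] = 100.0 / 39.98 = 2.502 mg/L.

S ≈ 2.50 mg/L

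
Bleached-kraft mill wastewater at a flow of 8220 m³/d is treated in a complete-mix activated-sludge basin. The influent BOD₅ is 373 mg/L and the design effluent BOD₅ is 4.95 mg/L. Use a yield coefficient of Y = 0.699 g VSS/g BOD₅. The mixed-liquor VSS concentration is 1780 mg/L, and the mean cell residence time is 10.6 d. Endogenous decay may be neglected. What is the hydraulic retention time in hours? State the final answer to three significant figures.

τ ≈ 36.8 h

V·X = Y·Q·ΔS·θ_c gives V = 0.699 × 8220 × (373 − 4.95) × 10.6 / 1780 = 12593 m³.
τ = V/Q = 12593/8220 = 1.532 d, or 36.77 h.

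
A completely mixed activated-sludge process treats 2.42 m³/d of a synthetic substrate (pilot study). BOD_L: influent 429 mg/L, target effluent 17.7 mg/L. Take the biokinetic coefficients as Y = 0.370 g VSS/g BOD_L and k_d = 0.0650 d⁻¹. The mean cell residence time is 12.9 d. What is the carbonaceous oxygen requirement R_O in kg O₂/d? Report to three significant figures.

The observed yield is Y_obs = Y/(1 + k_d·θ_c) = 0.370 / (1 + 0.0650 × 12.9) = 0.370 / 1.839 = 0.2013 g VSS per g BOD_L removed.
Q·(S₀ − S) = 2.42 × (429 − 17.7) × 10⁻³ = 0.9953 kg/d removed.
Net sludge production P_X = 0.2013 × 0.9953 = 0.2003 kg VSS/d.
Carbonaceous O₂ demand = substrate oxidised − cell-mass equivalent = 0.9953 − 1.42 × 0.2003 = 0.7109 kg O₂/d.

R_O ≈ 0.711 kg O₂/d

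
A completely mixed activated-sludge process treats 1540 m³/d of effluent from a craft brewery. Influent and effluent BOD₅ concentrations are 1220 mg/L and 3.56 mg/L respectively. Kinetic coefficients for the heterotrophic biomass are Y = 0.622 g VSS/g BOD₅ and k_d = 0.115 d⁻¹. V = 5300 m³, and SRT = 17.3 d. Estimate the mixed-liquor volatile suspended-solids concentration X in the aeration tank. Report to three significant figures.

X ≈ 1270 mg/L

Solving the biomass balance for X: X = Y Q (S₀−S) θ_c / [V (1+k_d θ_c)] = 0.622 × 1540 × (1220 − 3.56) × 17.3 / [5300 × (1 + 0.115 × 17.3)] = 1272 mg/L.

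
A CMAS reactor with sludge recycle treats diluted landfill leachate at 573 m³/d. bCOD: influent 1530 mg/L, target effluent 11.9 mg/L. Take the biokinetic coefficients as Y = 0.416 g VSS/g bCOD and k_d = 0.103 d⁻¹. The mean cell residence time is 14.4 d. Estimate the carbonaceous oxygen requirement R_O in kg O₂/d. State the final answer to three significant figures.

Observed yield with endogenous decay: Y_obs = Y / (1 + k_d·θ_c) = 0.416 / (1 + 0.103 × 14.4) = 0.416 / 2.483 = 0.1675 g VSS/g bCOD.
Mass of bCOD removed per day: Q(S₀ − S) = 573 × 1518 g/m³ = 869.9 kg/d.
P_X = Y_obs·Q·(S₀ − S) = 0.1675 × 869.9 = 145.7 kg VSS/d.
Carbonaceous O₂ demand = substrate oxidised − cell-mass equivalent = 869.9 − 1.42 × 145.7 = 662.9 kg O₂/d.

R_O ≈ 663 kg O₂/d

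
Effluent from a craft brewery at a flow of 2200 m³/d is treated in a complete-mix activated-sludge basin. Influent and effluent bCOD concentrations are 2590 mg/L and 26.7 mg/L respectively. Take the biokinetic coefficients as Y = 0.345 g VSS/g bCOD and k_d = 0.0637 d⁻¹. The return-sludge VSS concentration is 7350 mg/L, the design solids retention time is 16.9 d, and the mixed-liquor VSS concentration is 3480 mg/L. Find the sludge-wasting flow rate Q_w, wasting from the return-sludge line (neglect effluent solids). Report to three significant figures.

Q_w ≈ 127 m³/d

From the SRT design equation V = Y Q (S₀−S) θ_c / [X (1 + k_d θ_c)] = 0.345 × 2200 × (2590 − 26.7) × 16.9 / [3480 × (1 + 0.0637 × 16.9)] = 3.29×10^7 / 7226 = 4550 m³.
Wasting from the return line (neglecting effluent solids): Q_w = V·X / (θ_c·X_r) = 4550 × 3480 / (16.9 × 7350) = 127.5 m³/d.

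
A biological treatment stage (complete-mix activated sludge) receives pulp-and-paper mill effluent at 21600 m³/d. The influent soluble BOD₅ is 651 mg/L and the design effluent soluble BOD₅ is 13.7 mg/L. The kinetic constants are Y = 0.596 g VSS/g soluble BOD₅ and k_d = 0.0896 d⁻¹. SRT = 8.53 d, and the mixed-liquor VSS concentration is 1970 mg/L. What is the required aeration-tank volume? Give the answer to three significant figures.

V ≈ 20100 m³

From the SRT design equation V = Y Q (S₀−S) θ_c / [X (1 + k_d θ_c)] = 0.596 × 21600 × (651 − 13.7) × 8.53 / [1970 × (1 + 0.0896 × 8.53)] = 7×10^7 / 3476 = 20135 m³.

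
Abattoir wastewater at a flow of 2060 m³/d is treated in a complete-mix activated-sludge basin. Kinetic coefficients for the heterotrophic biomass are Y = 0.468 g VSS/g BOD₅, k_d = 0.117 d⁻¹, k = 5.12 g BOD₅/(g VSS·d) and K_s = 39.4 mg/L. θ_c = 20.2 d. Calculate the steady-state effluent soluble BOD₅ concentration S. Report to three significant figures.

S ≈ 2.94 mg/L

Effluent substrate depends only on kinetics and SRT: S = K_s(1 + k_d θ_c) / [θ_c(Yk − k_d) − 1] = 39.4 × (1 + 0.117 × 20.2) / [20.2 × (0.468 × 5.12 − 0.117) − 1] = 132.5 / 45.04 = 2.942 mg/L.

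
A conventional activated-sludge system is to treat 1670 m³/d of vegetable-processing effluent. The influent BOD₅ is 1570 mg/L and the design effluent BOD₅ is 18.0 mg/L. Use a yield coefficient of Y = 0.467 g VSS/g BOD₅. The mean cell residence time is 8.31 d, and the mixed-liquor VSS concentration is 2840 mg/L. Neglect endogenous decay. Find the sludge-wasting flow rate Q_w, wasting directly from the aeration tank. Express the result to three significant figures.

Biomass mass balance (decay neglected): V·X = Y·Q·(S₀ − S)·θ_c, so V = 0.467 × 1670 × (1570 − 18.0) × 8.31 / 2840 = 3542 m³.
Wasting from the aeration tank: Q_w = V / θ_c = 3542 / 8.31 = 426.2 m³/d.

Q_w ≈ 426 m³/d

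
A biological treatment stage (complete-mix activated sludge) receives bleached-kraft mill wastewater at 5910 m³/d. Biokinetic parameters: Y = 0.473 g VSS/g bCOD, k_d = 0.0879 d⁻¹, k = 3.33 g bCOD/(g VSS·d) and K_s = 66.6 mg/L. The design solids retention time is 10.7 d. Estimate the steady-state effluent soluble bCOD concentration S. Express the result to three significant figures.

S ≈ 8.67 mg/L

Effluent substrate depends only on kinetics and SRT: S = K_s(1 + k_d θ_c) / [θ_c(Yk − k_d) − 1] = 66.6 × (1 + 0.0879 × 10.7) / [10.7 × (0.473 × 3.33 − 0.0879) − 1] = 129.2 / 14.91 = 8.666 mg/L.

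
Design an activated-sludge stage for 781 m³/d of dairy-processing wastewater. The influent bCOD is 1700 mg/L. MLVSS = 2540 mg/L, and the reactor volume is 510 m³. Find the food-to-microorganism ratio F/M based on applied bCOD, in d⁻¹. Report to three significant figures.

F/M = Q·S₀ / (V·X) = 781 × 1700 / (510.0 × 2540) = 1.025 g bCOD·(g VSS·d)⁻¹.

F/M ≈ 1.02 d⁻¹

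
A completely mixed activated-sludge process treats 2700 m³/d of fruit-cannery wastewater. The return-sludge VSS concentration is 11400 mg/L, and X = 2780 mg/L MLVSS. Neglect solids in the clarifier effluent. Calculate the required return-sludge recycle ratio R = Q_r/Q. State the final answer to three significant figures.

R ≈ 0.323

Mass balance around the secondary clarifier (neglecting effluent solids): R = X / (X_r − X) = 2780 / (11400 − 2780) = 0.3225.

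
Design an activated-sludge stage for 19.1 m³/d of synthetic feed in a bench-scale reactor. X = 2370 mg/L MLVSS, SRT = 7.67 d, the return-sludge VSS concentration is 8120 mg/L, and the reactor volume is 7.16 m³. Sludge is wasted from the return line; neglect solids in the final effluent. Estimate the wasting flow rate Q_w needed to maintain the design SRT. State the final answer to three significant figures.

Q_w ≈ 0.272 m³/d

θ_c = V·X/(Q_w·X_r) when wasting from the recycle, so Q_w = V·X/(θ_c·X_r) = 7.160 × 2370 / (7.67 × 8120) = 0.2725 m³/d.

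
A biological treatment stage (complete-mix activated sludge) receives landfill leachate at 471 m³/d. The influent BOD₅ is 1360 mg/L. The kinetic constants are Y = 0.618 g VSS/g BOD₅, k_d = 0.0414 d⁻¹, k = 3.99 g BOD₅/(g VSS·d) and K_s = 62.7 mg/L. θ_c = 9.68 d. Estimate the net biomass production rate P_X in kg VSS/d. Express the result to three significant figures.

P_X ≈ 282 kg VSS/d

For a completely mixed reactor with recycle the Lawrence–McCarty relation gives S = K_s·(1 + k_d·θ_c) / [θ_c·(Y·k − k_d) − 1] = 62.7 × (1 + 0.0414 × 9.68) / [9.68 × (0.618 × 3.99 − 0.0414) − 1] = 87.83 / 22.47 = 3.909 mg/L.
The observed yield is Y_obs = Y/(1 + k_d·θ_c) = 0.618 / (1 + 0.0414 × 9.68) = 0.618 / 1.401 = 0.4412 g VSS per g BOD₅ removed.
Q·(S₀ − S) = 471 × (1360 − 3.91) × 10⁻³ = 638.7 kg/d removed.
Net biomass production P_X = Y_obs × Q·(S₀ − S) = 0.4412 × 638.7 = 281.8 kg VSS/d.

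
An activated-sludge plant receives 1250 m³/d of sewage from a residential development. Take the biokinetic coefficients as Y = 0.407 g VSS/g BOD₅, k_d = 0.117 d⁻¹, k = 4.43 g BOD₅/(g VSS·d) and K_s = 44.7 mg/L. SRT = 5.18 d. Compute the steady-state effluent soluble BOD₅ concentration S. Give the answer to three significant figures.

S ≈ 9.28 mg/L

Effluent substrate depends only on kinetics and SRT: S = K_s(1 + k_d θ_c) / [θ_c(Yk − k_d) − 1] = 44.7 × (1 + 0.117 × 5.18) / [5.18 × (0.407 × 4.43 − 0.117) − 1] = 71.79 / 7.734 = 9.283 mg/L.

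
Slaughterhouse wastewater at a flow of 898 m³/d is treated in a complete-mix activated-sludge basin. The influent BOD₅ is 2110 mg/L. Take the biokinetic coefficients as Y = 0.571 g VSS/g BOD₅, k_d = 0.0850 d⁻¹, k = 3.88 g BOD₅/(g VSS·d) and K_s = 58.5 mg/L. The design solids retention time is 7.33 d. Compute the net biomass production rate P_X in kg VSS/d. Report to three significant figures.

For a completely mixed reactor with recycle the Lawrence–McCarty relation gives S = K_s·(1 + k_d·θ_c) / [θ_c·(Y·k − k_d) − 1] = 58.5 × (1 + 0.0850 × 7.33) / [7.33 × (0.571 × 3.88 − 0.0850) − 1] = 94.95 / 14.62 = 6.496 mg/L.
Correct the yield for decay: Y_obs = Y/(1 + k_d θ_c) = 0.571 / (1 + 0.0850 × 7.33) = 0.571 / 1.623 = 0.3518.
Q·(S₀ − S) = 898 × (2110 − 6.50) × 10⁻³ = 1889 kg/d removed.
Net biomass production P_X = Y_obs × Q·(S₀ − S) = 0.3518 × 1889 = 664.5 kg VSS/d.

P_X ≈ 665 kg VSS/d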